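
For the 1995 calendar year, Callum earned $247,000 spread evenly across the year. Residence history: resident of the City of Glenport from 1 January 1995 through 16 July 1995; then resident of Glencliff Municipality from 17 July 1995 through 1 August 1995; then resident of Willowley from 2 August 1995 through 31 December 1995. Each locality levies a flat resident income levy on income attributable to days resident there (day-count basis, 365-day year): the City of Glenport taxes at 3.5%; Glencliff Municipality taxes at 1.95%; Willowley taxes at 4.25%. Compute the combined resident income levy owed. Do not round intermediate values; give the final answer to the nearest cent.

$9,248.63

The City of Glenport, 1 January – 16 July 1995: 197 days → $247,000 × 3.5% × 197/365 = $4,665.9315
Glencliff Municipality, 17 July – 1 August 1995: 16 days → $247,000 × 1.95% × 16/365 = $211.1342
Willowley, 2 August – 31 December 1995: 152 days → $247,000 × 4.25% × 152/365 = $4,371.5616
Total = $9,248.6274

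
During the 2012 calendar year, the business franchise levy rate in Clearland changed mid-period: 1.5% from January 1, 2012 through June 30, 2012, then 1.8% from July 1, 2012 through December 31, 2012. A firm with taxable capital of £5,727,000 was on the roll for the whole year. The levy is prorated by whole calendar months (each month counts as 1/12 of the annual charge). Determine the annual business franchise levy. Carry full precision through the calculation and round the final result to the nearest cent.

£94,495.50

January 1 – June 30, 2012: 6 months at 1.5% → £5,727,000 × 1.5% × 6/12 = £42,952.5000
July 1 – December 31, 2012: 6 months at 1.8% → £5,727,000 × 1.8% × 6/12 = £51,543.0000
Total = £94,495.5000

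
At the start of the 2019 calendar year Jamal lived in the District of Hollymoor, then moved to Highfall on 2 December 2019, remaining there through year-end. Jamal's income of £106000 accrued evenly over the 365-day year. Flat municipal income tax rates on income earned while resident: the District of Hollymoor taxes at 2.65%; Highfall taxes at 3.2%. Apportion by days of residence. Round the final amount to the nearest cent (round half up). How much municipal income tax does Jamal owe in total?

The District of Hollymoor, 1 January – 1 December 2019: 335 days → £106000 × 2.65% × 335/365 = £2578.1233
Highfall, 2 December – 31 December 2019: 30 days → £106000 × 3.2% × 30/365 = £278.7945
Total = £2856.9178

£2856.92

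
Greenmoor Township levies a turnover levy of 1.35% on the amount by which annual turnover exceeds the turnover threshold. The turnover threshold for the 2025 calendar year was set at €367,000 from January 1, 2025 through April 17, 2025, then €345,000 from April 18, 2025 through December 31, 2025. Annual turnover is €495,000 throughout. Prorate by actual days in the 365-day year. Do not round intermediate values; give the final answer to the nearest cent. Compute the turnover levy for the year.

January 1 – April 17, 2025: 107 days, exemption €367,000 → (€495,000 − €367,000) × 1.35% × 107/365 = €506.5644
April 18 – December 31, 2025: 258 days, exemption €345,000 → (€495,000 − €345,000) × 1.35% × 258/365 = €1,431.3699
Total = €1,937.9342

€1,937.93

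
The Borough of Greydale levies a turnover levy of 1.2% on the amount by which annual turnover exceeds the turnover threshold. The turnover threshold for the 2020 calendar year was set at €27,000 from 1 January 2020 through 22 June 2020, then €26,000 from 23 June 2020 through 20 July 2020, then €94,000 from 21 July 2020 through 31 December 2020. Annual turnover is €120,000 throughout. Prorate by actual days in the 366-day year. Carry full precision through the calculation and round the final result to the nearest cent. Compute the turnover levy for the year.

€756.66

1 January – 22 June 2020: 174 days, exemption €27,000 → (€120,000 − €27,000) × 1.2% × 174/366 = €530.5574
23 June – 20 July 2020: 28 days, exemption €26,000 → (€120,000 − €26,000) × 1.2% × 28/366 = €86.2951
21 July – 31 December 2020: 164 days, exemption €94,000 → (€120,000 − €94,000) × 1.2% × 164/366 = €139.8033
Total = €756.6557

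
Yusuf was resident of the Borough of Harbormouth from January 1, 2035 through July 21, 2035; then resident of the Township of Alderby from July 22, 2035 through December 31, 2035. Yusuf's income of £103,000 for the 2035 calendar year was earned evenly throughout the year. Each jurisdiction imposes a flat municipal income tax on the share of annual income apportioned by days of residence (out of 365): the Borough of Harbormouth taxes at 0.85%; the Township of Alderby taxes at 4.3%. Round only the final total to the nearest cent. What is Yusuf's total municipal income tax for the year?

£2,462.41

The Borough of Harbormouth, January 1 – July 21, 2035: 202 days → £103,000 × 0.85% × 202/365 = £484.5233
The Township of Alderby, July 22 – December 31, 2035: 163 days → £103,000 × 4.3% × 163/365 = £1,977.8822
Total = £2,462.4055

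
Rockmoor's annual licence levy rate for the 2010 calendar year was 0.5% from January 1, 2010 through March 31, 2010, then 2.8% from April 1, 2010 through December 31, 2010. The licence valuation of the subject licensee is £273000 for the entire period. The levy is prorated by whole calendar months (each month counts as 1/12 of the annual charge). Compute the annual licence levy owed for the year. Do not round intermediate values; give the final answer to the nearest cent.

January 1 – March 31, 2010: 3 months at 0.5% → £273000 × 0.5% × 3/12 = £341.2500
April 1 – December 31, 2010: 9 months at 2.8% → £273000 × 2.8% × 9/12 = £5733.0000
Total = £6074.2500

£6074.25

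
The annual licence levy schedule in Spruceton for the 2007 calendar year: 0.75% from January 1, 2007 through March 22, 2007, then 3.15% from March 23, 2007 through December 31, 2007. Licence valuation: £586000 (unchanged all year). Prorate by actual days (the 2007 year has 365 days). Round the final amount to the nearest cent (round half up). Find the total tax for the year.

£15337.95

January 1 – March 22, 2007: 81 days at 0.75% → £586000 × 0.75% × 81/365 = £975.3288
March 23 – December 31, 2007: 284 days at 3.15% → £586000 × 3.15% × 284/365 = £14362.6192
Total = £15337.9479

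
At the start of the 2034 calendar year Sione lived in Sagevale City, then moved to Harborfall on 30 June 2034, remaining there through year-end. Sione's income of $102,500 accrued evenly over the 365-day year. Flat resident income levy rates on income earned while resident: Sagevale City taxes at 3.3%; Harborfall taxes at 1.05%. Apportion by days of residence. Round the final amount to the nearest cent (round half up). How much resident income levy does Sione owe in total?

Sagevale City, 1 January – 29 June 2034: 180 days → $102,500 × 3.3% × 180/365 = $1,668.0822
Harborfall, 30 June – 31 December 2034: 185 days → $102,500 × 1.05% × 185/365 = $545.4966
Total = $2,213.5788

$2,213.58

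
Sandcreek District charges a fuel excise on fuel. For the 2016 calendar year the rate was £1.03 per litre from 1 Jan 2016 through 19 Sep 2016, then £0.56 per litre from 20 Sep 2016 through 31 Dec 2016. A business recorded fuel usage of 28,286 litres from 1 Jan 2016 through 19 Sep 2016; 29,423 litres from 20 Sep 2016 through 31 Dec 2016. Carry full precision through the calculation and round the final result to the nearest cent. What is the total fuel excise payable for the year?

1 Jan – 19 Sep 2016: 28,286 litres at £1.03/litre → £29,134.58
20 Sep – 31 Dec 2016: 29,423 litres at £0.56/litre → £16,476.88

£45,611.46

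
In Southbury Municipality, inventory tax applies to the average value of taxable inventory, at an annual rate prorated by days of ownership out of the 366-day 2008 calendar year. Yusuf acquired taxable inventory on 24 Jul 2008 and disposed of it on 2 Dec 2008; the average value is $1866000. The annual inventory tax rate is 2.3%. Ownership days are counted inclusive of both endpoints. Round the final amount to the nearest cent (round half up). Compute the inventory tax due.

$15478.62

Days held (24 Jul – 2 Dec 2008): 132 out of 366
Tax = $1866000 × 2.3% × 132/366 = $15478.6230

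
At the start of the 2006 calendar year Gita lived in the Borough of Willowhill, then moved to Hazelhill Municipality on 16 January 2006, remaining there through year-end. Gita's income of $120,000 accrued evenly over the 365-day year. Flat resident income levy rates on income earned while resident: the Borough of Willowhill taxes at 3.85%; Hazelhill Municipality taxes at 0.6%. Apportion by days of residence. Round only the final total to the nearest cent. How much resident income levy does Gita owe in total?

The Borough of Willowhill, 1 January – 15 January 2006: 15 days → $120,000 × 3.85% × 15/365 = $189.8630
Hazelhill Municipality, 16 January – 31 December 2006: 350 days → $120,000 × 0.6% × 350/365 = $690.4110
Total = $880.2740

$880.27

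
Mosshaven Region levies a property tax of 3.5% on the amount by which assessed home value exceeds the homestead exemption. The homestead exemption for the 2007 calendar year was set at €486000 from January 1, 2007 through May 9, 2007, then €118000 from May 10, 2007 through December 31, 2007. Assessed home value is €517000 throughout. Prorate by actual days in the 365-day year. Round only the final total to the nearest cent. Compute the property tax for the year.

January 1 – May 9, 2007: 129 days, exemption €486000 → (€517000 − €486000) × 3.5% × 129/365 = €383.4658
May 10 – December 31, 2007: 236 days, exemption €118000 → (€517000 − €118000) × 3.5% × 236/365 = €9029.4247
Total = €9412.8904

€9412.89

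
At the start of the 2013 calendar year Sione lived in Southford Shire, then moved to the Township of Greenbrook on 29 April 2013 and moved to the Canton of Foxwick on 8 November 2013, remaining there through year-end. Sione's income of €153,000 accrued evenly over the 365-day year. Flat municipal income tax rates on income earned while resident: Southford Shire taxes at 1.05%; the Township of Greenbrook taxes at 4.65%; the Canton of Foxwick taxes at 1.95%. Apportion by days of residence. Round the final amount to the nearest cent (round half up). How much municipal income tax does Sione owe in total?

Southford Shire, 1 January – 28 April 2013: 118 days → €153,000 × 1.05% × 118/365 = €519.3616
The Township of Greenbrook, 29 April – 7 November 2013: 193 days → €153,000 × 4.65% × 193/365 = €3,761.9137
The Canton of Foxwick, 8 November – 31 December 2013: 54 days → €153,000 × 1.95% × 54/365 = €441.3945
Total = €4,722.6699

€4,722.67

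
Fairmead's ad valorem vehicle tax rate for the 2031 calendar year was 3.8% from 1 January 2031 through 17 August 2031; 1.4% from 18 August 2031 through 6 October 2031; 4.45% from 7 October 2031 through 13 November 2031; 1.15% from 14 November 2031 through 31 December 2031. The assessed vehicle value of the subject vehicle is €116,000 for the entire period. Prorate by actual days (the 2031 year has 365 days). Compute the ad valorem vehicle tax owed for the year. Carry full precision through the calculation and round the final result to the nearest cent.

€3,700.88

1 January – 17 August 2031: 229 days at 3.8% → €116,000 × 3.8% × 229/365 = €2,765.5671
18 August – 6 October 2031: 50 days at 1.4% → €116,000 × 1.4% × 50/365 = €222.4658
7 October – 13 November 2031: 38 days at 4.45% → €116,000 × 4.45% × 38/365 = €537.4137
14 November – 31 December 2031: 48 days at 1.15% → €116,000 × 1.15% × 48/365 = €175.4301
Total = €3,700.8767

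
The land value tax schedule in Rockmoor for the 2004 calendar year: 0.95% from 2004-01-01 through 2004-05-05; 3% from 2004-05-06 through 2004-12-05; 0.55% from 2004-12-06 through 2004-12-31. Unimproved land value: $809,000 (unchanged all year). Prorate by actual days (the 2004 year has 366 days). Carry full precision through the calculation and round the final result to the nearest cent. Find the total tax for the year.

2004-01-01 to 2004-05-05: 126 days at 0.95% → $809,000 × 0.95% × 126/366 = $2,645.8279
2004-05-06 to 2004-12-05: 214 days at 3% → $809,000 × 3% × 214/366 = $14,190.6557
2004-12-06 to 2004-12-31: 26 days at 0.55% → $809,000 × 0.55% × 26/366 = $316.0847
Total = $17,152.5683

$17,152.57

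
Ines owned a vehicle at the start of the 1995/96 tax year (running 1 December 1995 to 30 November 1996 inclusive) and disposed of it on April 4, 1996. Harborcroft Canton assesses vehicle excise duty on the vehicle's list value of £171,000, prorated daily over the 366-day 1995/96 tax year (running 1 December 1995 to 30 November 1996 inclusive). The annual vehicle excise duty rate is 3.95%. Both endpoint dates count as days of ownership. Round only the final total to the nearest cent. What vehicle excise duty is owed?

£2,325.32

Days held (December 1, 1995 – April 4, 1996): 126 out of 366
Tax = £171,000 × 3.95% × 126/366 = £2,325.3197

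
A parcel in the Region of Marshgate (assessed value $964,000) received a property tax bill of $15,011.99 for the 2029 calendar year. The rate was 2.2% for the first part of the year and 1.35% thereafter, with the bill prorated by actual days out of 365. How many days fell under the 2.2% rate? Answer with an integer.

Let d = days at the first rate; then 365 − d days at the second rate.
$964,000 × [2.2%·d + 1.35%·(365−d)] / 365 = $15,011.99
Solving gives d = 89, so the new rate took effect on 31 Mar 2029.

89 days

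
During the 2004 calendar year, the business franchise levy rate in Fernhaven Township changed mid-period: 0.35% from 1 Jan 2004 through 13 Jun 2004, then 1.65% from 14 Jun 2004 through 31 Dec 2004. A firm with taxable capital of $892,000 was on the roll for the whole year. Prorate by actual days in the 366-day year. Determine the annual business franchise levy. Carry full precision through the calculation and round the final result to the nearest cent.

1 Jan – 13 Jun 2004: 165 days at 0.35% → $892,000 × 0.35% × 165/366 = $1,407.4590
14 Jun – 31 Dec 2004: 201 days at 1.65% → $892,000 × 1.65% × 201/366 = $8,082.8361
Total = $9,490.2951

$9,490.30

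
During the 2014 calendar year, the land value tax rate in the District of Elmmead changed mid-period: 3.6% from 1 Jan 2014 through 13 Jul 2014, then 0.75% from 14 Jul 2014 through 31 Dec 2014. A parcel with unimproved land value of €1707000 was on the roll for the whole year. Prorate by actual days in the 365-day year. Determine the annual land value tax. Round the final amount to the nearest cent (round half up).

€38660.04

1 Jan – 13 Jul 2014: 194 days at 3.6% → €1707000 × 3.6% × 194/365 = €32662.1589
14 Jul – 31 Dec 2014: 171 days at 0.75% → €1707000 × 0.75% × 171/365 = €5997.8836
Total = €38660.0425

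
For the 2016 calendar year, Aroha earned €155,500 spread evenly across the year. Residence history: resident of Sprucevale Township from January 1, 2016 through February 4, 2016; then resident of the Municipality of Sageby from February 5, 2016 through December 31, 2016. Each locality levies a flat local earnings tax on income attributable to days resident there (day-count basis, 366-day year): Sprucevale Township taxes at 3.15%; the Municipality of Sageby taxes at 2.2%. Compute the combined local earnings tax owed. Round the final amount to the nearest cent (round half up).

Sprucevale Township, January 1 – February 4, 2016: 35 days → €155,500 × 3.15% × 35/366 = €468.4119
The Municipality of Sageby, February 5 – December 31, 2016: 331 days → €155,500 × 2.2% × 331/366 = €3,093.8552
Total = €3,562.2671

€3,562.27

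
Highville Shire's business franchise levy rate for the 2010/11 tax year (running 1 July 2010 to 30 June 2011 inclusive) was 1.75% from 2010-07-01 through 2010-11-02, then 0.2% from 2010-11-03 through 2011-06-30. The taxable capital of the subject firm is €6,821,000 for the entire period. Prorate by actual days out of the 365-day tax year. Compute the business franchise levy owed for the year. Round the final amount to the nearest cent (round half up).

€49,849.36

2010-07-01 to 2010-11-02: 125 days at 1.75% → €6,821,000 × 1.75% × 125/365 = €40,879.2808
2010-11-03 to 2011-06-30: 240 days at 0.2% → €6,821,000 × 0.2% × 240/365 = €8,970.0822
Total = €49,849.3630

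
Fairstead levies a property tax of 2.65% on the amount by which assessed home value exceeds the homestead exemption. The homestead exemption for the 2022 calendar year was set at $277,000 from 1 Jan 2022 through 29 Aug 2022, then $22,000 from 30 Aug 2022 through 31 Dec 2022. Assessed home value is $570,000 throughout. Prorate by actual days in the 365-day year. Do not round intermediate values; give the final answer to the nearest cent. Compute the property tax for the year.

$10,060.20

1 Jan – 29 Aug 2022: 241 days, exemption $277,000 → ($570,000 − $277,000) × 2.65% × 241/365 = $5,126.6973
30 Aug – 31 Dec 2022: 124 days, exemption $22,000 → ($570,000 − $22,000) × 2.65% × 124/365 = $4,933.5014
Total = $10,060.1986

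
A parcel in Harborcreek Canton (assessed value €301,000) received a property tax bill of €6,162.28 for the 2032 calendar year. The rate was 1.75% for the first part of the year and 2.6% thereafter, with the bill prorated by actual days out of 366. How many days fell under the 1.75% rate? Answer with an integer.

238 days

Let d = days at the first rate; then 366 − d days at the second rate.
€301,000 × [1.75%·d + 2.6%·(366−d)] / 366 = €6,162.28
Solving gives d = 238, so the new rate took effect on 26 August 2032.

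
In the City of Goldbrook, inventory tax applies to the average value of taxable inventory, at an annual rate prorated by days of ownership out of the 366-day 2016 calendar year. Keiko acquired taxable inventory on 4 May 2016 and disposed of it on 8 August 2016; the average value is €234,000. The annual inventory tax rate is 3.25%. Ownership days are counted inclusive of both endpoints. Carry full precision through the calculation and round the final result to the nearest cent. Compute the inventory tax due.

€2,015.53

Days held (4 May – 8 August 2016): 97 out of 366
Tax = €234,000 × 3.25% × 97/366 = €2,015.5328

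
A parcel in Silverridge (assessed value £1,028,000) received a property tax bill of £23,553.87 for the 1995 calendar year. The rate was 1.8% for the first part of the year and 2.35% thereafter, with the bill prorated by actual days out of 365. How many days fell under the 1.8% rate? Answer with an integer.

39 days

Let d = days at the first rate; then 365 − d days at the second rate.
£1,028,000 × [1.8%·d + 2.35%·(365−d)] / 365 = £23,553.87
Solving gives d = 39, so the new rate took effect on 9 Feb 1995.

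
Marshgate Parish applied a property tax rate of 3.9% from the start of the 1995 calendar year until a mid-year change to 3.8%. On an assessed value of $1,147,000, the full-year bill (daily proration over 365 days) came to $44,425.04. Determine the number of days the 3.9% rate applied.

Let d = days at the first rate; then 365 − d days at the second rate.
$1,147,000 × [3.9%·d + 3.8%·(365−d)] / 365 = $44,425.04
Solving gives d = 267, so the new rate took effect on 25 Sep 1995.

267 days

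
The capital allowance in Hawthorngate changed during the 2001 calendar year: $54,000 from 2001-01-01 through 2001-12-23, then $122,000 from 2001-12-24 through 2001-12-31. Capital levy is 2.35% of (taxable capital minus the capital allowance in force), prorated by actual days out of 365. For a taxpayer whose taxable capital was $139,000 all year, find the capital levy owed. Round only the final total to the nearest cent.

$1,962.48

2001-01-01 to 2001-12-23: 357 days, exemption $54,000 → ($139,000 − $54,000) × 2.35% × 357/365 = $1,953.7192
2001-12-24 to 2001-12-31: 8 days, exemption $122,000 → ($139,000 − $122,000) × 2.35% × 8/365 = $8.7562
Total = $1,962.4753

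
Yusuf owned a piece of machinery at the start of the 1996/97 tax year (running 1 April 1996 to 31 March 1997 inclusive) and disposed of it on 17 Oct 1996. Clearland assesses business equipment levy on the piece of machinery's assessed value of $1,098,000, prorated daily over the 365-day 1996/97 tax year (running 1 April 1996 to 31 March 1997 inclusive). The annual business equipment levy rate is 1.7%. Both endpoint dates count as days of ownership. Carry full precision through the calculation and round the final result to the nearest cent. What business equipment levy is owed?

Days held (1 Apr – 17 Oct 1996): 200 out of 365
Tax = $1,098,000 × 1.7% × 200/365 = $10,227.9452

$10,227.95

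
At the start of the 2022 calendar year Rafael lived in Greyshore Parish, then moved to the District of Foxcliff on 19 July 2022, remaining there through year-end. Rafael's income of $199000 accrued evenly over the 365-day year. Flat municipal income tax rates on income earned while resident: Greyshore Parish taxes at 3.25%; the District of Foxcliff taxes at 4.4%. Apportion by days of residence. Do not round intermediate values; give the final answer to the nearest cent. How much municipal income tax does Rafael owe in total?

$7508.30

Greyshore Parish, 1 January – 18 July 2022: 199 days → $199000 × 3.25% × 199/365 = $3526.1164
The District of Foxcliff, 19 July – 31 December 2022: 166 days → $199000 × 4.4% × 166/365 = $3982.1808
Total = $7508.2973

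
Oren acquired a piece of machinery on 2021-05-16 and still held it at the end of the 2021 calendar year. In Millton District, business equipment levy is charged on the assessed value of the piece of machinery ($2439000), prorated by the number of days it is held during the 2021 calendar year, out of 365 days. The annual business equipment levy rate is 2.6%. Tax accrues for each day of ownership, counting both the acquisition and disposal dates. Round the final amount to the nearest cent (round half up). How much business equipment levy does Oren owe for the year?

Days held (2021-05-16 to 2021-12-31): 230 out of 365
Tax = $2439000 × 2.6% × 230/365 = $39959.5068

$39959.51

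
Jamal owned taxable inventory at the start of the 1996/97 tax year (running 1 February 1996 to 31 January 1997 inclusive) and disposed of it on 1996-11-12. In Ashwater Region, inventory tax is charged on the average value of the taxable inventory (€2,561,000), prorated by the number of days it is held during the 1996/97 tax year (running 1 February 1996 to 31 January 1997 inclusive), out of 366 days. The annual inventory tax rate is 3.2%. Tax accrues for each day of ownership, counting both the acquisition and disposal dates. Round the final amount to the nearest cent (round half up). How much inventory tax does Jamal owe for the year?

€64,038.99

Days held (1996-02-01 to 1996-11-12): 286 out of 366
Tax = €2,561,000 × 3.2% × 286/366 = €64,038.9945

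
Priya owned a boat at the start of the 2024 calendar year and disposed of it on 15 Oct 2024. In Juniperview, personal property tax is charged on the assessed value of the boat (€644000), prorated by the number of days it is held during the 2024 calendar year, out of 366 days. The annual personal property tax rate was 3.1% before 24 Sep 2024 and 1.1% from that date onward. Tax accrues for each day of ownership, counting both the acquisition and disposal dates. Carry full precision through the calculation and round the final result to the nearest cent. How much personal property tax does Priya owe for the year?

€14989.72

1 Jan – 23 Sep 2024: 267 days at 3.1% → €644000 × 3.1% × 267/366 = €14563.9016
24 Sep – 15 Oct 2024: 22 days at 1.1% → €644000 × 1.1% × 22/366 = €425.8142
Total = €14989.7158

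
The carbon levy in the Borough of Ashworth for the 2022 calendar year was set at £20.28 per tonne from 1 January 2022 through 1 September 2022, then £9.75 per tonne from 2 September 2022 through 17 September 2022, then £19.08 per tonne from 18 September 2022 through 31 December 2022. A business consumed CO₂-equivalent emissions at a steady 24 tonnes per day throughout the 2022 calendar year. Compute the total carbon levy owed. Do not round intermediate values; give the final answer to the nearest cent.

1 January – 1 September 2022: 244 days × 24 tonnes/day = 5,856 tonnes at £20.28/tonne → £118,759.68
2 September – 17 September 2022: 16 days × 24 tonnes/day = 384 tonnes at £9.75/tonne → £3,744.00
18 September – 31 December 2022: 105 days × 24 tonnes/day = 2,520 tonnes at £19.08/tonne → £48,081.60

£170,585.28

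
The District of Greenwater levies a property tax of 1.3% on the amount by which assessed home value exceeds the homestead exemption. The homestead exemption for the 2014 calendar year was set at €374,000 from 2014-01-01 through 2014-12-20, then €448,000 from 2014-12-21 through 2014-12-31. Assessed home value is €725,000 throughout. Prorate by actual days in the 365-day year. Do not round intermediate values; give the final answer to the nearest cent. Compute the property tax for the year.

2014-01-01 to 2014-12-20: 354 days, exemption €374,000 → (€725,000 − €374,000) × 1.3% × 354/365 = €4,425.4849
2014-12-21 to 2014-12-31: 11 days, exemption €448,000 → (€725,000 − €448,000) × 1.3% × 11/365 = €108.5233
Total = €4,534.0082

€4,534.01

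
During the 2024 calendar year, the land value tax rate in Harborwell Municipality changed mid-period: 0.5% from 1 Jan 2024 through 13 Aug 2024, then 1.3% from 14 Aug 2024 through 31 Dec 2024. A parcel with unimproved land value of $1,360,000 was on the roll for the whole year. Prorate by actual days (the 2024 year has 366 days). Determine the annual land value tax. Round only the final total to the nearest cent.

$10,961.75

1 Jan – 13 Aug 2024: 226 days at 0.5% → $1,360,000 × 0.5% × 226/366 = $4,198.9071
14 Aug – 31 Dec 2024: 140 days at 1.3% → $1,360,000 × 1.3% × 140/366 = $6,762.8415
Total = $10,961.7486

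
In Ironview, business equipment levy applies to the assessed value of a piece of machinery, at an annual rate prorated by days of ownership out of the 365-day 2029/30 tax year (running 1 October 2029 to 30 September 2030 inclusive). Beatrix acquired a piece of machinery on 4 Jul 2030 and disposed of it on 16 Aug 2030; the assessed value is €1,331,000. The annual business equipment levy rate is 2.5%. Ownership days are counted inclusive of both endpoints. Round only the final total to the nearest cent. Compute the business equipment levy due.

€4,011.23

Days held (4 Jul – 16 Aug 2030): 44 out of 365
Tax = €1,331,000 × 2.5% × 44/365 = €4,011.2329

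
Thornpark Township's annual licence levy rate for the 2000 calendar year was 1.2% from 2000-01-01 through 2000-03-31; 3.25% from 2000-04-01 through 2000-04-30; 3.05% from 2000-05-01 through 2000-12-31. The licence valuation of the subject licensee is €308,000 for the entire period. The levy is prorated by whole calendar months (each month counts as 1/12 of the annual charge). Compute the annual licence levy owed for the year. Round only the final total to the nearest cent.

2000-01-01 to 2000-03-31: 3 months at 1.2% → €308,000 × 1.2% × 3/12 = €924.0000
2000-04-01 to 2000-04-30: 1 month at 3.25% → €308,000 × 3.25% × 1/12 = €834.1667
2000-05-01 to 2000-12-31: 8 months at 3.05% → €308,000 × 3.05% × 8/12 = €6,262.6667
Total = €8,020.8333

€8,020.83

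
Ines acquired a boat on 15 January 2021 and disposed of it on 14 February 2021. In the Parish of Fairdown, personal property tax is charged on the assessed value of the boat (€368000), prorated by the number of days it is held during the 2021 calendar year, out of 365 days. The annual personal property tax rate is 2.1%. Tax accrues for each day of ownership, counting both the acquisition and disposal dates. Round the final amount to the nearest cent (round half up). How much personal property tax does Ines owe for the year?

Days held (15 January – 14 February 2021): 31 out of 365
Tax = €368000 × 2.1% × 31/365 = €656.3507

€656.35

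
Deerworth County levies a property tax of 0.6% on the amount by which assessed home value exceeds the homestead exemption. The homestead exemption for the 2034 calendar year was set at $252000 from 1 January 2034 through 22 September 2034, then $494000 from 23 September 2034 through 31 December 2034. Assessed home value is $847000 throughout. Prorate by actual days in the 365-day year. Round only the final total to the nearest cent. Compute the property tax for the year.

1 January – 22 September 2034: 265 days, exemption $252000 → ($847000 − $252000) × 0.6% × 265/365 = $2591.9178
23 September – 31 December 2034: 100 days, exemption $494000 → ($847000 − $494000) × 0.6% × 100/365 = $580.2740
Total = $3172.1918

$3172.19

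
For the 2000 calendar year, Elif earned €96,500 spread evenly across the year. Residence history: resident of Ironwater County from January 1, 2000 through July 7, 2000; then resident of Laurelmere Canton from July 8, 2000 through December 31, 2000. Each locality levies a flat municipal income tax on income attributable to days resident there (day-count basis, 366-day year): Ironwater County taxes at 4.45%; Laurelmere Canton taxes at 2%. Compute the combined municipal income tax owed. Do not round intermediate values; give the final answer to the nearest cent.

€3,150.88

Ironwater County, January 1 – July 7, 2000: 189 days → €96,500 × 4.45% × 189/366 = €2,217.5225
Laurelmere Canton, July 8 – December 31, 2000: 177 days → €96,500 × 2% × 177/366 = €933.3607
Total = €3,150.8832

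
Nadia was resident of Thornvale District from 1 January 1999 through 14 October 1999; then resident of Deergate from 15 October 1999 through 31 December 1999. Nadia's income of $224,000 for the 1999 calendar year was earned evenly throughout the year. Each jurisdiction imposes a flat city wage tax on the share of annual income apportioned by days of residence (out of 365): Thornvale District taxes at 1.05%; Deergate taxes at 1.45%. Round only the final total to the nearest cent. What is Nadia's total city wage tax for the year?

$2,543.47

Thornvale District, 1 January – 14 October 1999: 287 days → $224,000 × 1.05% × 287/365 = $1,849.3808
Deergate, 15 October – 31 December 1999: 78 days → $224,000 × 1.45% × 78/365 = $694.0932
Total = $2,543.4740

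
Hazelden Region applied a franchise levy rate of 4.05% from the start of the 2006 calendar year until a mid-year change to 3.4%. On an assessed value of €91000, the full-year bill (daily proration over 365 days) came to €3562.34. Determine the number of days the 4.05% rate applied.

Let d = days at the first rate; then 365 − d days at the second rate.
€91000 × [4.05%·d + 3.4%·(365−d)] / 365 = €3562.34
Solving gives d = 289, so the new rate took effect on October 17, 2006.

289 days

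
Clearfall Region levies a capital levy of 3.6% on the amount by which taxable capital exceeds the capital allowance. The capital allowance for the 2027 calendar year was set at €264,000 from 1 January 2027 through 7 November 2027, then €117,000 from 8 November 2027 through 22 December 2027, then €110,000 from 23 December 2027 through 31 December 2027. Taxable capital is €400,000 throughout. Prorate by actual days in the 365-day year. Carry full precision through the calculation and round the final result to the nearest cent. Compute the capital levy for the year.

€5,685.14

1 January – 7 November 2027: 311 days, exemption €264,000 → (€400,000 − €264,000) × 3.6% × 311/365 = €4,171.6603
8 November – 22 December 2027: 45 days, exemption €117,000 → (€400,000 − €117,000) × 3.6% × 45/365 = €1,256.0548
23 December – 31 December 2027: 9 days, exemption €110,000 → (€400,000 − €110,000) × 3.6% × 9/365 = €257.4247
Total = €5,685.1397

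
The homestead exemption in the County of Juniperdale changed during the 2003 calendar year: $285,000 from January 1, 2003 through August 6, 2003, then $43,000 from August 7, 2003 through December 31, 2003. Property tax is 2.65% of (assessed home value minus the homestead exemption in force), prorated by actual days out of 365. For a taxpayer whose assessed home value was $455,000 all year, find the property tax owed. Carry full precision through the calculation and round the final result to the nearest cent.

$7,087.77

January 1 – August 6, 2003: 218 days, exemption $285,000 → ($455,000 − $285,000) × 2.65% × 218/365 = $2,690.6575
August 7 – December 31, 2003: 147 days, exemption $43,000 → ($455,000 − $43,000) × 2.65% × 147/365 = $4,397.1123
Total = $7,087.7699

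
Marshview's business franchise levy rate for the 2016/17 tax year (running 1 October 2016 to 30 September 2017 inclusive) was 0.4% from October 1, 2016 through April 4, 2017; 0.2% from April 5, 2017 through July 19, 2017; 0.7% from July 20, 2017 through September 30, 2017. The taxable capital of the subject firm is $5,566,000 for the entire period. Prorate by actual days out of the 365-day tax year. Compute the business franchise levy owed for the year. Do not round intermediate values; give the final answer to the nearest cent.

$22,370.75

October 1, 2016 – April 4, 2017: 186 days at 0.4% → $5,566,000 × 0.4% × 186/365 = $11,345.4904
April 5 – July 19, 2017: 106 days at 0.2% → $5,566,000 × 0.2% × 106/365 = $3,232.8548
July 20 – September 30, 2017: 73 days at 0.7% → $5,566,000 × 0.7% × 73/365 = $7,792.4000
Total = $22,370.7452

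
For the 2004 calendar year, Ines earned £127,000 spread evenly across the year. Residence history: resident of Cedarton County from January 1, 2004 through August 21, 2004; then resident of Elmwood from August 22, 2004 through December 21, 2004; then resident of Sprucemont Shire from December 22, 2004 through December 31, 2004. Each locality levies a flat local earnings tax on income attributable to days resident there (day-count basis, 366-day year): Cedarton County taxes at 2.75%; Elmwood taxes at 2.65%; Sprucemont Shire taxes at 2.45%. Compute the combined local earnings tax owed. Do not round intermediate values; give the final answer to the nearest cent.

Cedarton County, January 1 – August 21, 2004: 234 days → £127,000 × 2.75% × 234/366 = £2,232.9098
Elmwood, August 22 – December 21, 2004: 122 days → £127,000 × 2.65% × 122/366 = £1,121.8333
Sprucemont Shire, December 22 – December 31, 2004: 10 days → £127,000 × 2.45% × 10/366 = £85.0137
Total = £3,439.7568

£3,439.76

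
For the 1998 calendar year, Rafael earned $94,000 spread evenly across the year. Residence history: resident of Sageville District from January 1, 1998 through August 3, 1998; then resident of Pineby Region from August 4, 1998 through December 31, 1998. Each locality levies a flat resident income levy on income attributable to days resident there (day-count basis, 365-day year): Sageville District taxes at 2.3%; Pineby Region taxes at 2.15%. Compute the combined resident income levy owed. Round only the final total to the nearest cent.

$2,104.05

Sageville District, January 1 – August 3, 1998: 215 days → $94,000 × 2.3% × 215/365 = $1,273.5068
Pineby Region, August 4 – December 31, 1998: 150 days → $94,000 × 2.15% × 150/365 = $830.5479
Total = $2,104.0548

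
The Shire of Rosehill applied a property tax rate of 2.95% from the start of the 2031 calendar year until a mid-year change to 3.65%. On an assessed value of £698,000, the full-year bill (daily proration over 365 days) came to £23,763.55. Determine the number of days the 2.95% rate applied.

128 days

Let d = days at the first rate; then 365 − d days at the second rate.
£698,000 × [2.95%·d + 3.65%·(365−d)] / 365 = £23,763.55
Solving gives d = 128, so the new rate took effect on May 9, 2031.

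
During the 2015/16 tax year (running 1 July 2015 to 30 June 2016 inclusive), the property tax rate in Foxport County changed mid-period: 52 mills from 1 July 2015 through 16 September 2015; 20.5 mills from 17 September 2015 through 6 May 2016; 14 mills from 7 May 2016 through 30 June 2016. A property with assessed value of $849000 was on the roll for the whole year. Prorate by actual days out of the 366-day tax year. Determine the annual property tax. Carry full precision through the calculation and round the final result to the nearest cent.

$22274.65

1 July – 16 September 2015: 78 days at 52 mills → $849000 × 5.2% × 78/366 = $9408.5902
17 September 2015 – 6 May 2016: 233 days at 20.5 mills → $849000 × 2.05% × 233/366 = $11079.9139
7 May – 30 June 2016: 55 days at 14 mills → $849000 × 1.4% × 55/366 = $1786.1475
Total = $22274.6516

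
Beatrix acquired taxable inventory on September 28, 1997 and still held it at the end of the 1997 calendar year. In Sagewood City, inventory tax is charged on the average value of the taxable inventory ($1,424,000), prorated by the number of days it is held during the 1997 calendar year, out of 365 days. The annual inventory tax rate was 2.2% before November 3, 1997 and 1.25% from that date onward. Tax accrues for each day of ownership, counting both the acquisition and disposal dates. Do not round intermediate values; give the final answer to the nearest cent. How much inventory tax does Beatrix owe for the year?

September 28 – November 2, 1997: 36 days at 2.2% → $1,424,000 × 2.2% × 36/365 = $3,089.8849
November 3 – December 31, 1997: 59 days at 1.25% → $1,424,000 × 1.25% × 59/365 = $2,877.2603
Total = $5,967.1452

$5,967.15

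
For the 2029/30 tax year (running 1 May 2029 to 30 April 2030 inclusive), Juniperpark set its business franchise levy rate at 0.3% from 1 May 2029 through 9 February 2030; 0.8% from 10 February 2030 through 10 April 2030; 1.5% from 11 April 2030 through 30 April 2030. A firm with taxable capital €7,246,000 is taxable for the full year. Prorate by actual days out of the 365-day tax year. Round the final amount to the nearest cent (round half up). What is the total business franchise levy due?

1 May 2029 – 9 February 2030: 285 days at 0.3% → €7,246,000 × 0.3% × 285/365 = €16,973.5068
10 February – 10 April 2030: 60 days at 0.8% → €7,246,000 × 0.8% × 60/365 = €9,528.9863
11 April – 30 April 2030: 20 days at 1.5% → €7,246,000 × 1.5% × 20/365 = €5,955.6164
Total = €32,458.1096

€32,458.11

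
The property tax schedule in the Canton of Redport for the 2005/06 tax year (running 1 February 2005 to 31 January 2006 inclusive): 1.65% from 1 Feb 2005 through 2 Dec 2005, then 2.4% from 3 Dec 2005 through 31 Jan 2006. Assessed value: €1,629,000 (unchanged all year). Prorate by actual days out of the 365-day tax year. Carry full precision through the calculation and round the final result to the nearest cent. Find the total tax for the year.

1 Feb – 2 Dec 2005: 305 days at 1.65% → €1,629,000 × 1.65% × 305/365 = €22,460.1164
3 Dec 2005 – 31 Jan 2006: 60 days at 2.4% → €1,629,000 × 2.4% × 60/365 = €6,426.7397
Total = €28,886.8562

€28,886.86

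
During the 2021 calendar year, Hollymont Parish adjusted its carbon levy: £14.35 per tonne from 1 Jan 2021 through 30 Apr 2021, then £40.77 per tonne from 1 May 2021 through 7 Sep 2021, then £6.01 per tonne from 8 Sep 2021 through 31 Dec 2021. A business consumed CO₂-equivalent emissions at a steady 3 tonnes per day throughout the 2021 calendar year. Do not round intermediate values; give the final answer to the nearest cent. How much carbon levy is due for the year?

£23,139.75

1 Jan – 30 Apr 2021: 120 days × 3 tonnes/day = 360 tonnes at £14.35/tonne → £5,166.00
1 May – 7 Sep 2021: 130 days × 3 tonnes/day = 390 tonnes at £40.77/tonne → £15,900.30
8 Sep – 31 Dec 2021: 115 days × 3 tonnes/day = 345 tonnes at £6.01/tonne → £2,073.45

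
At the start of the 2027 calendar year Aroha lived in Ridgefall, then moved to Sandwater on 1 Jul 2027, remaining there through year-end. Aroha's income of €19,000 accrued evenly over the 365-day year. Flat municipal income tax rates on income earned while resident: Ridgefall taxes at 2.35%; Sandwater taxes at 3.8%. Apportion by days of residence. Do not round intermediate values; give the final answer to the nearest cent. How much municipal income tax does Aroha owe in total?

Ridgefall, 1 Jan – 30 Jun 2027: 181 days → €19,000 × 2.35% × 181/365 = €221.4151
Sandwater, 1 Jul – 31 Dec 2027: 184 days → €19,000 × 3.8% × 184/365 = €363.9671
Total = €585.3822

€585.38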